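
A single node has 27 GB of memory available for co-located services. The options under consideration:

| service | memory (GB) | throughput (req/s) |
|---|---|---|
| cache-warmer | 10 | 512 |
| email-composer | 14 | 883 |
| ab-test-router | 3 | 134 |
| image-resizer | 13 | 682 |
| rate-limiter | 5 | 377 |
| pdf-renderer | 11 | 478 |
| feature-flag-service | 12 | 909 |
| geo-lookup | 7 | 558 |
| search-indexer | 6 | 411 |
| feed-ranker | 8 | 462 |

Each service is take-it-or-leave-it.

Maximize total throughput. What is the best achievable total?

The ratio ordering already packs tightly: ab-test-router + rate-limiter + feature-flag-service + geo-lookup, 27 GB, 1978.
Runner-up feature-flag-service + geo-lookup + feed-ranker tops out at 1929.

1978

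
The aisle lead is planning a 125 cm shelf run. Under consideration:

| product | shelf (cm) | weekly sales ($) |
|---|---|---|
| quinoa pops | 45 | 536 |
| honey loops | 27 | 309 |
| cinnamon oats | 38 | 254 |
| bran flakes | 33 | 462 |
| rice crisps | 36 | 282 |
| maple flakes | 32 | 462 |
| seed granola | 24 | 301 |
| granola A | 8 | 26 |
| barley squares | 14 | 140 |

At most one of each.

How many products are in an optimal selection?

Optimal total is 1600.
For example quinoa pops + bran flakes + maple flakes + barley squares achieves it, using 124 cm.
Every optimal selection uses 4 products.

4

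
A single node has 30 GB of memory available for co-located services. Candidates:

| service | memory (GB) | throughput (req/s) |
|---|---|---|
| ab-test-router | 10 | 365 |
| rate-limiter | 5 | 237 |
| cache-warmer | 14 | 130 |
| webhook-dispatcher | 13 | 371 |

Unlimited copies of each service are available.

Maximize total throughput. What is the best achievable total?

1422

Density check — rate-limiter 47.40, ab-test-router 36.50, webhook-dispatcher 28.54, cache-warmer 9.29 are the best per GB.
The ratio ordering already packs tightly: 6×rate-limiter, 30 GB, 1422.
That's the maximum — no swap from here does better than 1422.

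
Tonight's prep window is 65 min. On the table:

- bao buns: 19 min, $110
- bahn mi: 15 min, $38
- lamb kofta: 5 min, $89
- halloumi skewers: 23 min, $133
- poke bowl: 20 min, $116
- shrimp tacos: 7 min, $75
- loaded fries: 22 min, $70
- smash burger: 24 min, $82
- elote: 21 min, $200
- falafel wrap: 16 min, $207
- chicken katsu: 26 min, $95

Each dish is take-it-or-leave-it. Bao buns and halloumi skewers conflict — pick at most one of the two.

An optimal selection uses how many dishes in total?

Best achievable profit is 629.
One optimal bundle: lamb kofta + halloumi skewers + elote + falafel wrap (65 min).
Any selection reaching 629 contains exactly 4 dishes.

4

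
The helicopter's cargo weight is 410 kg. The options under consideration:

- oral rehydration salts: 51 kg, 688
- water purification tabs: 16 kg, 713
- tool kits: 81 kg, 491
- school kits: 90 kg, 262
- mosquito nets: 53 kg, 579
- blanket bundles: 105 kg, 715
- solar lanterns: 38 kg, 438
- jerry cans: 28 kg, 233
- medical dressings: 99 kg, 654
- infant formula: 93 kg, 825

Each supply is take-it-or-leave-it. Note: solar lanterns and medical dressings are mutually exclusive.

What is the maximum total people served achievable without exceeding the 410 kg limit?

4191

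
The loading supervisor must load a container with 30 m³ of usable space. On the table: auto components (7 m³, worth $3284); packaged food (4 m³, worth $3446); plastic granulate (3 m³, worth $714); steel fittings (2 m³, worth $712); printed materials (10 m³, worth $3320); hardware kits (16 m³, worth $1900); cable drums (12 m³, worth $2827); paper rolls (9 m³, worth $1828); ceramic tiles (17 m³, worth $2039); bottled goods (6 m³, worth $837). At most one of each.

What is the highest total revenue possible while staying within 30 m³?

By revenue per m³: packaged food 861.50, auto components 469.14, steel fittings 356.00 lead.
Taking the top-ratio shipments first gives auto components + packaged food + plastic granulate + steel fittings + printed materials for 11476 (26 m³).
Replace plastic granulate and steel fittings with paper rolls: the trade gains 402 net, giving 11878 at 30 m³.
No other feasible combination exceeds 11878.

11878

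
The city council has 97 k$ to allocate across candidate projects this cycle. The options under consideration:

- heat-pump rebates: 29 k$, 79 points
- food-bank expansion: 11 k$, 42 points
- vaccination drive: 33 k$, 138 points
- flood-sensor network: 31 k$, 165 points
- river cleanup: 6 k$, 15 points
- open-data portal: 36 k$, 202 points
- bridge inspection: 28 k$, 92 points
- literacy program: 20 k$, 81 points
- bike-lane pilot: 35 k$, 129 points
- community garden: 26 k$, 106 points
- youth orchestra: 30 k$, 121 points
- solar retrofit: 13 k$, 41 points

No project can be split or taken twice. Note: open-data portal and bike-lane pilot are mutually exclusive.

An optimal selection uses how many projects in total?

Optimal total is 488.
For example flood-sensor network + open-data portal + youth orchestra achieves it, using 97 k$.
All optima have 3 projects.

3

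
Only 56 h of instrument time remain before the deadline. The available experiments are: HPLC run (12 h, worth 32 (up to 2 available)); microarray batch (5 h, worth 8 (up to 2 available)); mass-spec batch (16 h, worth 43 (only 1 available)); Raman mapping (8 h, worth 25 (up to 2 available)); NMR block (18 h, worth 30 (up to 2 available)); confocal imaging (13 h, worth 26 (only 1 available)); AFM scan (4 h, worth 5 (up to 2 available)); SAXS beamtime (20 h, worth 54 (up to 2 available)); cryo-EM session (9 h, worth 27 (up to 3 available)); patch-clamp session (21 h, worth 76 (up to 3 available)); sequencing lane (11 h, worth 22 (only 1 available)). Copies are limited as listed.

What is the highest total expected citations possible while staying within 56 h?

187

By expected citations per h: patch-clamp session 3.62, Raman mapping 3.12, cryo-EM session 3.00, SAXS beamtime 2.70 lead.
Taking the top-ratio experiments first gives microarray batch + Raman mapping + 2×patch-clamp session for 185 (55 h).
The 8 h tied up in Raman mapping is better spent on cryo-EM session — total rises to 187 (56 h).
That's the maximum — no swap from here does better than 187.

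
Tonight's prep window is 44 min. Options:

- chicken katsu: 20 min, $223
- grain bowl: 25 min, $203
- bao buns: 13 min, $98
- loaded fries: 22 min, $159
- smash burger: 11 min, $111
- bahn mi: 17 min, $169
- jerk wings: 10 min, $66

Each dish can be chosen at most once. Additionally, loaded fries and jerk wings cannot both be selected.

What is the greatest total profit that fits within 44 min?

432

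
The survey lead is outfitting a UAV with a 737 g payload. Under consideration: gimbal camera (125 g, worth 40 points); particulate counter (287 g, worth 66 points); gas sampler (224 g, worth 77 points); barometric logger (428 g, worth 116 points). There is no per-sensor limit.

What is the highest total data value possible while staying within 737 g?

237

The ratio heuristic lands on 3×gas sampler (231) but leaves 65 g idle.
Replace 2×gas sampler with 4×gimbal camera: the trade gains 6 net, giving 237 at 724 g.
That's the maximum — no swap from here does better than 237.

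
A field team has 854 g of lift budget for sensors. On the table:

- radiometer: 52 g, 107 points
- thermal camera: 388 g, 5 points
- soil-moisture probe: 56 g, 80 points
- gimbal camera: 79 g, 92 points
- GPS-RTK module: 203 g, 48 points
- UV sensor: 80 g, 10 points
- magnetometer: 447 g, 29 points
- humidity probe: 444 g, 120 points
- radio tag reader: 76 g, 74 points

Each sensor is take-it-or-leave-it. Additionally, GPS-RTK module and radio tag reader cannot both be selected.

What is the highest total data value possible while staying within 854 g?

483

By data value per g: radiometer 2.06, soil-moisture probe 1.43, gimbal camera 1.16 lead.
Radiometer + soil-moisture probe + gimbal camera + UV sensor + humidity probe + radio tag reader uses 787 of the 854 g and totals 483.
Every other selection either busts 854 g or breaks a pairing rule or fails to beat 483.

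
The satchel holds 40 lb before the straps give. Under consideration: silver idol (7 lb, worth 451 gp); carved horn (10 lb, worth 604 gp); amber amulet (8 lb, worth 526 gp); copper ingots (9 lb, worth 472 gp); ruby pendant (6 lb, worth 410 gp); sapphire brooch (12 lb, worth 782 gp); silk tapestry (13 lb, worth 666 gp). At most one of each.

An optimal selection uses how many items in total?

5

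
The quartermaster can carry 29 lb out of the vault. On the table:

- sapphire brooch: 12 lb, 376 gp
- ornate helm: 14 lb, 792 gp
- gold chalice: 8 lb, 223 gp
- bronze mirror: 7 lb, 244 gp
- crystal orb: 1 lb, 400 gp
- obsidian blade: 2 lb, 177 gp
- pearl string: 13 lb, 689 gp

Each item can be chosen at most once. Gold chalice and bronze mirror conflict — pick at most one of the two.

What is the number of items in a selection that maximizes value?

3

The maximum value within 29 lb is 1881.
For example ornate helm + crystal orb + pearl string achieves it, using 28 lb.
Every optimal selection uses 3 items.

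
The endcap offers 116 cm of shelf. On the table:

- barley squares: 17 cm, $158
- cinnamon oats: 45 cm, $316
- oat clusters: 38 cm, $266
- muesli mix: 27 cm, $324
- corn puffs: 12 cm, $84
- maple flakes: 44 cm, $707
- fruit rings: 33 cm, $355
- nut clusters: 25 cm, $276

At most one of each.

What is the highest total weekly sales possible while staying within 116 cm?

1470

A density-first pass picks barley squares + muesli mix + maple flakes + nut clusters — 1465 at 113 cm.
Dropping barley squares and nut clusters frees 42 cm; slotting in corn puffs + fruit rings (45 cm) lifts the total to 1470 at 116 cm.
Runner-up barley squares + muesli mix + maple flakes + nut clusters tops out at 1465.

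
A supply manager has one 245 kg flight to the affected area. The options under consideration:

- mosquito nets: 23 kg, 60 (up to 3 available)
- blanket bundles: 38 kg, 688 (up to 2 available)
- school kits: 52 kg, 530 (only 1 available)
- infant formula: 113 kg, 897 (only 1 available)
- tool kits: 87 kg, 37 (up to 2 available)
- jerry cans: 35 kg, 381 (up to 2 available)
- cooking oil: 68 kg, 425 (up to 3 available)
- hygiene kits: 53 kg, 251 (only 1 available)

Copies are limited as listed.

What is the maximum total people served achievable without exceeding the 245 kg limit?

2803

Filling by ratio: 2×mosquito nets + 2×blanket bundles + school kits + 2×jerry cans for 2788, with 1 kg left unused.
The 116 kg tied up in 2×mosquito nets and 2×jerry cans is better spent on infant formula — total rises to 2803 (241 kg).
Every other selection either busts 245 kg or exceeds an availability limit or fails to beat 2803.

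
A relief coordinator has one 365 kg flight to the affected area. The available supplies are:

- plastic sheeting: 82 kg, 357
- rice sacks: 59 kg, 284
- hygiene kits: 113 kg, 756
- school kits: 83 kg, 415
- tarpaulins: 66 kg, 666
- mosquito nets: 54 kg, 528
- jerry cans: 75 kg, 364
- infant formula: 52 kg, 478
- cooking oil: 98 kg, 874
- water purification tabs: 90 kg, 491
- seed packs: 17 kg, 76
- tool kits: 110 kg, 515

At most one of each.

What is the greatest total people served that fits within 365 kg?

3037

By people served per kg: tarpaulins 10.09, mosquito nets 9.78, infant formula 9.19, cooking oil 8.92 lead.
Taking tarpaulins + mosquito nets + infant formula + cooking oil + water purification tabs: 360 kg used, 3037 in people served.
That's the maximum — no swap from here does better than 3037.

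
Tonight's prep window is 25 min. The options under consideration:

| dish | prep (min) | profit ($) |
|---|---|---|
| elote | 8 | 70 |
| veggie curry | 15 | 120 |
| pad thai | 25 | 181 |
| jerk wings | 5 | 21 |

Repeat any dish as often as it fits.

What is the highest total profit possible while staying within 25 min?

3×elote uses 24 of the 25 min and totals 210.
Nothing else within 25 min beats 210.

210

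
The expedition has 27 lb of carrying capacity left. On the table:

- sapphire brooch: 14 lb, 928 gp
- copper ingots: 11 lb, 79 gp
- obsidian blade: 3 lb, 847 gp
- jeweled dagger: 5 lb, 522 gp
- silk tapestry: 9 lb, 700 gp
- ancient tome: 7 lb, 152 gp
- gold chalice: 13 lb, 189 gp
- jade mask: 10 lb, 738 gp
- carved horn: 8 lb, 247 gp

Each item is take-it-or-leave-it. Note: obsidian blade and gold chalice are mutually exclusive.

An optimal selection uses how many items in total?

4

Optimal total is 2807.
obsidian blade + jeweled dagger + silk tapestry + jade mask hits 2807 at 27 lb.
Any selection reaching 2807 contains exactly 4 items.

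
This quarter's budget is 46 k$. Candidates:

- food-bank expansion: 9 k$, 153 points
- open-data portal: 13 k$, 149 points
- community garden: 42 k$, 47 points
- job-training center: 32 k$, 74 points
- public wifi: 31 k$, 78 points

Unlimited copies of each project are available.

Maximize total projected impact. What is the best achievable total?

Ranking by ratio (projected impact/k$): food-bank expansion 17.00, open-data portal 11.46, public wifi 2.52, job-training center 2.31.
Taking 5×food-bank expansion: 45 k$ used, 765 in projected impact.
The spare 1 k$ is too small for any remaining project, and no exchange beats 765.

765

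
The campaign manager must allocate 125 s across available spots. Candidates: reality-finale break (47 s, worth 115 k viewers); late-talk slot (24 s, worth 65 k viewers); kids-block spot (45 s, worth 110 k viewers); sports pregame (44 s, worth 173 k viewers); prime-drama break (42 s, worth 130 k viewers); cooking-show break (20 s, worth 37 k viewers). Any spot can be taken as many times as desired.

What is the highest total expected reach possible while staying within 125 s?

Density check — sports pregame 3.93, prime-drama break 3.10, late-talk slot 2.71, reality-finale break 2.45 are the best per s.
Late-talk slot + 2×sports pregame uses 112 of the 125 s and totals 411.
No other feasible combination exceeds 411.

411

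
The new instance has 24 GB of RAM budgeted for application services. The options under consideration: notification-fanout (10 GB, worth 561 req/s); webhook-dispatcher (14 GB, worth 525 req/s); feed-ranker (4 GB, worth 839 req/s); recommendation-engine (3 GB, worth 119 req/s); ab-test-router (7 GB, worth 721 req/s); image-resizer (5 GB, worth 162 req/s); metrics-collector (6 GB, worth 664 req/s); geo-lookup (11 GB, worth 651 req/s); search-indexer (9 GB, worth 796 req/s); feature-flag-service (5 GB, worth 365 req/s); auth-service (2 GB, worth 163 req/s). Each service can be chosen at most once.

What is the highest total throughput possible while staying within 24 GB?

2752

Ranking by ratio (throughput/GB): feed-ranker 209.75, metrics-collector 110.67, ab-test-router 103.00, search-indexer 88.44.
The ratio ordering already packs tightly: feed-ranker + ab-test-router + metrics-collector + feature-flag-service + auth-service, 24 GB, 2752.
An exhaustive check of the 2048 subsets confirms 2752.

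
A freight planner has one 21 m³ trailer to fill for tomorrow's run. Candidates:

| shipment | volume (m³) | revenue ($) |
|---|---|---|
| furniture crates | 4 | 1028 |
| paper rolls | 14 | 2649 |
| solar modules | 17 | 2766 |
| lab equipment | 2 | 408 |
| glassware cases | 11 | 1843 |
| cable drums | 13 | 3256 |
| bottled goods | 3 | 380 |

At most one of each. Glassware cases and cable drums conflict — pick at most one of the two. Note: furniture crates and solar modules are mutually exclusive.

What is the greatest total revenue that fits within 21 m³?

The ratio ordering already packs tightly: furniture crates + lab equipment + cable drums, 19 m³, 4692.
Next best is furniture crates + cable drums + bottled goods at 4664 (20 m³) — short by 28.

4692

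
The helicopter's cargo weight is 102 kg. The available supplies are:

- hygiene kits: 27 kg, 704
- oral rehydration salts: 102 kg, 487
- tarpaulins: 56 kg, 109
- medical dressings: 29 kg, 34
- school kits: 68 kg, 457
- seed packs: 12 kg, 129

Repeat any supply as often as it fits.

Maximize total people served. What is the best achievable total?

Taking 3×hygiene kits + seed packs: 93 kg used, 2241 in people served.
Every other selection either busts 102 kg or fails to beat 2241.

2241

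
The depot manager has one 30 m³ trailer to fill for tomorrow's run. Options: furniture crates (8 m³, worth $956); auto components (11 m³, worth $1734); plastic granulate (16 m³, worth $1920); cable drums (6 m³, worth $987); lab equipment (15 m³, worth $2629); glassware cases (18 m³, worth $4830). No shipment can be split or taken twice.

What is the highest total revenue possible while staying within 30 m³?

Greedy by ratio would take cable drums + glassware cases: 24 m³ used, total 5817.
Dropping cable drums frees 6 m³; slotting in auto components (11 m³) lifts the total to 6564 at 29 m³.
Next best is cable drums + glassware cases at 5817 (24 m³) — short by 747.

6564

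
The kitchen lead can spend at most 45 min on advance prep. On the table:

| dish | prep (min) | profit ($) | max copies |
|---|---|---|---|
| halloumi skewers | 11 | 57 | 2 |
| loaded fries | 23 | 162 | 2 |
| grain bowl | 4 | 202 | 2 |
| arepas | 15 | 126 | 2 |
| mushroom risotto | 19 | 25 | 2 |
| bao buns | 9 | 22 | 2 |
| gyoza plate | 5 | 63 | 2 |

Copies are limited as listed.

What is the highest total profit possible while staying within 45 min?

The ratio heuristic lands on halloumi skewers + 2×grain bowl + arepas + 2×gyoza plate (713) but leaves 1 min idle.
Replace halloumi skewers and gyoza plate with arepas: the trade gains 6 net, giving 719 at 43 min.
That's the maximum — no swap from here does better than 719.

719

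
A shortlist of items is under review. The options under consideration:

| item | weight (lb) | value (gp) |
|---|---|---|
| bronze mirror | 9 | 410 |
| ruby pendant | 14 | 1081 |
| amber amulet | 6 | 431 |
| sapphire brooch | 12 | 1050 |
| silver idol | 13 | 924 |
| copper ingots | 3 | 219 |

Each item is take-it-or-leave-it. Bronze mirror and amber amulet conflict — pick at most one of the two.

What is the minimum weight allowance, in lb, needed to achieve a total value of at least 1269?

15

Need the lightest bundle worth ≥ 1269.
Taking sapphire brooch + copper ingots gives 1269 (≥ 1269) for 15 lb.
No combination under 15 lb hits 1269.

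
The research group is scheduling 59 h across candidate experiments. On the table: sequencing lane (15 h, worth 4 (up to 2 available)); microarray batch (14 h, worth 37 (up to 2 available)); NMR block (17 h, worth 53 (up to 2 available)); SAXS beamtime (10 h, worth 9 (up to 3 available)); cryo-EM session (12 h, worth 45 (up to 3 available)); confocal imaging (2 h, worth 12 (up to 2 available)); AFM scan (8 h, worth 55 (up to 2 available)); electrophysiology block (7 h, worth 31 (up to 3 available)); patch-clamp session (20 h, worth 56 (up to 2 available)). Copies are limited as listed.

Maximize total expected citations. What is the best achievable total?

Ranking by ratio (expected citations/h): AFM scan 6.88, confocal imaging 6.00, electrophysiology block 4.43.
Taking the top-ratio experiments first gives cryo-EM session + 2×confocal imaging + 2×AFM scan + 3×electrophysiology block for 272 (53 h).
Replace electrophysiology block with cryo-EM session: the trade gains 14 net, giving 286 at 58 h.
Nothing else within 59 h beats 286.

286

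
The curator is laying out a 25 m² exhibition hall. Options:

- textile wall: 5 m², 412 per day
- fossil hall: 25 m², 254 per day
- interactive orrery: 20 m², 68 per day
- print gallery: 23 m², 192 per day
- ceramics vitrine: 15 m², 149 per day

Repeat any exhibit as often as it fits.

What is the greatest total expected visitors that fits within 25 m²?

Best packing: 5×textile wall — 25 m², 2060 total.
No other feasible combination exceeds 2060.

2060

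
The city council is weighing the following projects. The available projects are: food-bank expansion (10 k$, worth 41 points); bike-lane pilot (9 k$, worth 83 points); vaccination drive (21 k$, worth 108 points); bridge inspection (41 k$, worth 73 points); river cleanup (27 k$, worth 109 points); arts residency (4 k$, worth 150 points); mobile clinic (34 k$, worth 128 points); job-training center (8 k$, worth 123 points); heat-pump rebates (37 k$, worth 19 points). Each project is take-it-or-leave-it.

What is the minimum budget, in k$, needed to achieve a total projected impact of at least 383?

31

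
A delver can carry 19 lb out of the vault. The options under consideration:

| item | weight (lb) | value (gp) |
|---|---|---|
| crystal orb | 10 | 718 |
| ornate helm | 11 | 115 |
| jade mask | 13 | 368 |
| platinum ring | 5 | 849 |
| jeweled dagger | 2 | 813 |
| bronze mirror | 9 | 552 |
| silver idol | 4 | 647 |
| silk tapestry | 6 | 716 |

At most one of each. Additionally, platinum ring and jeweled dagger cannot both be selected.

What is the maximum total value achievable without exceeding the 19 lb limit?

Taking crystal orb + jeweled dagger + silk tapestry: 18 lb used, 2247 in value.
Every other selection either busts 19 lb or breaks a pairing rule or fails to beat 2247.

2247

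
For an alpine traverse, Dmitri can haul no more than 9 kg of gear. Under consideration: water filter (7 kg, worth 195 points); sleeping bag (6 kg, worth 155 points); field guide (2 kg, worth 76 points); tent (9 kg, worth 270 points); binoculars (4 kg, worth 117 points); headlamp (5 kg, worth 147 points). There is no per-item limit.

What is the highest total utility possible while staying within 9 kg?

Best packing: 4×field guide — 8 kg, 304 total.

304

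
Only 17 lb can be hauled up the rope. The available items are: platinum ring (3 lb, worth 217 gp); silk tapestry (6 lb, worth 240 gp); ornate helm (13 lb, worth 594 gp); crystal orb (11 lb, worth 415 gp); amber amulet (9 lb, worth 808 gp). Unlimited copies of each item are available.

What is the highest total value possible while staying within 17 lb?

1242

Best packing: 2×platinum ring + amber amulet — 15 lb, 1242 total.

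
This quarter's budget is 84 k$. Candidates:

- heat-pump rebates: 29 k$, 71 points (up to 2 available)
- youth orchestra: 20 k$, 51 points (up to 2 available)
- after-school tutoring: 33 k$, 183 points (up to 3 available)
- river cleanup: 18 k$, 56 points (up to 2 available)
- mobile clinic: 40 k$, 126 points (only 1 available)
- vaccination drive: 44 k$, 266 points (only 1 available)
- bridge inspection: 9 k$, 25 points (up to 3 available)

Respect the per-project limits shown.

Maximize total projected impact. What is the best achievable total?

Ranking by ratio (projected impact/k$): vaccination drive 6.05, after-school tutoring 5.55, mobile clinic 3.15, river cleanup 3.11.
Taking after-school tutoring + vaccination drive: 77 k$ used, 449 in projected impact.
No other feasible combination exceeds 449.

449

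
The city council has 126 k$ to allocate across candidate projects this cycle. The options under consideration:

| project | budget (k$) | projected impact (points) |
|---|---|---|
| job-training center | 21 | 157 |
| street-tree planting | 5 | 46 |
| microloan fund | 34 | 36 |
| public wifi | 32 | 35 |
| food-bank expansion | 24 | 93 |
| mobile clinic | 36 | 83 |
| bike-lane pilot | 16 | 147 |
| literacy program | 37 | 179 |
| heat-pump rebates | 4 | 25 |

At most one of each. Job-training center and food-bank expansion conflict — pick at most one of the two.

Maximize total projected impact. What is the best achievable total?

Best packing: job-training center + street-tree planting + mobile clinic + bike-lane pilot + literacy program + heat-pump rebates — 119 k$, 637 total.
Next best is job-training center + street-tree planting + mobile clinic + bike-lane pilot + literacy program at 612 (115 k$) — short by 25.

637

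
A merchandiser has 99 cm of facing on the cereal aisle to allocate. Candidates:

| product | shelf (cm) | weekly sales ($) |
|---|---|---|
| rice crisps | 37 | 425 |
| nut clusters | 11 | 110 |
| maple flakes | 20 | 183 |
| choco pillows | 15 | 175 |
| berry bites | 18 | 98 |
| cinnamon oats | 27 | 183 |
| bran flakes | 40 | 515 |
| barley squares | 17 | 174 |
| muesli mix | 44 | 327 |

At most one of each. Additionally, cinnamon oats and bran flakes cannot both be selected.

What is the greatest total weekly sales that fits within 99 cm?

1123

The ratio heuristic lands on rice crisps + choco pillows + bran flakes (1115) but leaves 7 cm idle.
The 15 cm tied up in choco pillows is better spent on maple flakes — total rises to 1123 (97 cm).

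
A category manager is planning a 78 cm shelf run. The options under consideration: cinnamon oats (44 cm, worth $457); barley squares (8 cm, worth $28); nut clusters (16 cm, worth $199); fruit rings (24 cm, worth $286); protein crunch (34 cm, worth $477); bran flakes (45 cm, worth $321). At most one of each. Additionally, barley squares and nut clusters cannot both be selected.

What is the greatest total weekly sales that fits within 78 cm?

962

By weekly sales per cm: protein crunch 14.03, nut clusters 12.44, fruit rings 11.92 lead.
Taking nut clusters + fruit rings + protein crunch: 74 cm used, 962 in weekly sales.
Every other selection either busts 78 cm or breaks a pairing rule or fails to beat 962.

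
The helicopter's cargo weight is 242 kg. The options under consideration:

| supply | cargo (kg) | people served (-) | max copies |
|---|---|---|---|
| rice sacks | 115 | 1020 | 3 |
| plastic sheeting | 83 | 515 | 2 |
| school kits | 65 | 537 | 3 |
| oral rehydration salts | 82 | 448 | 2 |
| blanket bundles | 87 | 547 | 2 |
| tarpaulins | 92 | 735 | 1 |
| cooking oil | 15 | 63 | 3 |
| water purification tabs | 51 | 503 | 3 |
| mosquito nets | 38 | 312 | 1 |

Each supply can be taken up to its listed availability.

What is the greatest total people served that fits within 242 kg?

2109

Best packing: school kits + cooking oil + 3×water purification tabs — 233 kg, 2109 total.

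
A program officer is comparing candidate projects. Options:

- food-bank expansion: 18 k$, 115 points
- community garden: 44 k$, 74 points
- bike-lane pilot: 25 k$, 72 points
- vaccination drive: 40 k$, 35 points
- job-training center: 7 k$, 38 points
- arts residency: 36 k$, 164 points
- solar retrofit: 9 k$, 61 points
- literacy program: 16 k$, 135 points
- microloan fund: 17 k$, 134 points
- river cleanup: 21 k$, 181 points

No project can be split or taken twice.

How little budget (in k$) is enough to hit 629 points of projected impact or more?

Look for the lowest-budget combination reaching 629.
Taking food-bank expansion + job-training center + solar retrofit + literacy program + microloan fund + river cleanup gives 664 (≥ 629) for 88 k$.
Any bundle with less than 88 k$ falls short of 629.

88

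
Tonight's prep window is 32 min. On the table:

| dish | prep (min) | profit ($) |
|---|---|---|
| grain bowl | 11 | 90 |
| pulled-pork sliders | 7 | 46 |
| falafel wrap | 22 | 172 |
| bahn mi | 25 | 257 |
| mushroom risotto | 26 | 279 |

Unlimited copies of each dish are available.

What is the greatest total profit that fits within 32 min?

Ranking by ratio (profit/min): mushroom risotto 10.73, bahn mi 10.28, grain bowl 8.18.
A density-first pass picks mushroom risotto — 279 at 26 min.
The 26 min tied up in mushroom risotto is better spent on pulled-pork sliders + bahn mi — total rises to 303 (32 min).
Every other selection either busts 32 min or fails to beat 303.

303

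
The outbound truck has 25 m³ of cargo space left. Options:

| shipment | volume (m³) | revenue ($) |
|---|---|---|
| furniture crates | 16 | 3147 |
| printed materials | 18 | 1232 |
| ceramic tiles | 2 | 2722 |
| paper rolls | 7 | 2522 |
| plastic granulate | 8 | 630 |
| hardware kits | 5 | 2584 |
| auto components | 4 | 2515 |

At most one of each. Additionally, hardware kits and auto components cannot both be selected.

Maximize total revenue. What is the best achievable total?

Taking ceramic tiles + paper rolls + plastic granulate + hardware kits: 22 m³ used, 8458 in revenue.
No other feasible combination exceeds 8458.

8458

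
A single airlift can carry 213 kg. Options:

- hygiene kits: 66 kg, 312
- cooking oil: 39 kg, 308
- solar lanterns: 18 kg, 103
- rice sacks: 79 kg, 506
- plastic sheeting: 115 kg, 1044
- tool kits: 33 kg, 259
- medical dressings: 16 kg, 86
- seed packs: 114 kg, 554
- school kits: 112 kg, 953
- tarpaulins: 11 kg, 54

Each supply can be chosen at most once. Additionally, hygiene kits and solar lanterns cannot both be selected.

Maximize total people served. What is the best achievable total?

Taking cooking oil + solar lanterns + plastic sheeting + tool kits: 205 kg used, 1714 in people served.
No other feasible combination exceeds 1714.

1714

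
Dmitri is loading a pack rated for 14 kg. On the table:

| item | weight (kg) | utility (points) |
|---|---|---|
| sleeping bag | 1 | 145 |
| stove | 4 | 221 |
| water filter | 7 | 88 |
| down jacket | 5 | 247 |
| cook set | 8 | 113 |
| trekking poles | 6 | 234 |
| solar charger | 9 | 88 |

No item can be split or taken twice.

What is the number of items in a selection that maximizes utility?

3

Best achievable utility is 626.
sleeping bag + down jacket + trekking poles hits 626 at 12 kg.
All optima have 3 items.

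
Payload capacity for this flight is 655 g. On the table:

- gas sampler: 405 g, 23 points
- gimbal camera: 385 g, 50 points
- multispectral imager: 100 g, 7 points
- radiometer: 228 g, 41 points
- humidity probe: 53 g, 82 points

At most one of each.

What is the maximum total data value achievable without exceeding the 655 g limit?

139

Taking the top-ratio sensors first gives multispectral imager + radiometer + humidity probe for 130 (381 g).
Dropping radiometer frees 228 g; slotting in gimbal camera (385 g) lifts the total to 139 at 538 g.
An exhaustive check of the 32 subsets confirms 139.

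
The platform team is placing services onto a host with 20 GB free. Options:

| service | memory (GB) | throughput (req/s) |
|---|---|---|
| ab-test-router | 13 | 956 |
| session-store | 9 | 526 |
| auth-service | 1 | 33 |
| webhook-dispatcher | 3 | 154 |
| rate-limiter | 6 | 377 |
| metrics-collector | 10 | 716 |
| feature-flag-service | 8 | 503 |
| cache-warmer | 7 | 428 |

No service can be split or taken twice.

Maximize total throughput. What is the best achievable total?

1384

Taking the top-ratio services first gives ab-test-router + auth-service + rate-limiter for 1366 (20 GB).
Dropping auth-service and rate-limiter frees 7 GB; slotting in cache-warmer (7 GB) lifts the total to 1384 at 20 GB.
An exhaustive check of the 256 subsets confirms 1384.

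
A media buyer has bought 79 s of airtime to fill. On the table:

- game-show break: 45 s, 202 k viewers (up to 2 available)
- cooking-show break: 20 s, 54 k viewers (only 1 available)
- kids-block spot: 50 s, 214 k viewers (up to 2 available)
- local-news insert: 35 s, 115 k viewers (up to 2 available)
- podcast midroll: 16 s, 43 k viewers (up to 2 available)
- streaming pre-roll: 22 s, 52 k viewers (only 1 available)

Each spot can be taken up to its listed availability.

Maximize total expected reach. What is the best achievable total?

288

Filling by ratio: game-show break + cooking-show break for 256, with 14 s left unused.
The 20 s tied up in cooking-show break is better spent on 2×podcast midroll — total rises to 288 (77 s).
Every other selection either busts 79 s or exceeds an availability limit or fails to beat 288.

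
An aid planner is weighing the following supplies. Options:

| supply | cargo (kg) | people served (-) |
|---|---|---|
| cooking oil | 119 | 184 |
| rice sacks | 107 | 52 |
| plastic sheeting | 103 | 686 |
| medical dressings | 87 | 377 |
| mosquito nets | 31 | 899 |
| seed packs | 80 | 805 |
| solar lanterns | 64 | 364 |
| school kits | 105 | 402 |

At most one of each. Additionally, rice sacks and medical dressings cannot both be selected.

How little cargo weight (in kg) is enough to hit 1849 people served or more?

Need the lightest bundle worth ≥ 1849.
mosquito nets + seed packs + solar lanterns: 2068 people served at 175 kg.
Below 175 kg the best achievable stays under 1849.

175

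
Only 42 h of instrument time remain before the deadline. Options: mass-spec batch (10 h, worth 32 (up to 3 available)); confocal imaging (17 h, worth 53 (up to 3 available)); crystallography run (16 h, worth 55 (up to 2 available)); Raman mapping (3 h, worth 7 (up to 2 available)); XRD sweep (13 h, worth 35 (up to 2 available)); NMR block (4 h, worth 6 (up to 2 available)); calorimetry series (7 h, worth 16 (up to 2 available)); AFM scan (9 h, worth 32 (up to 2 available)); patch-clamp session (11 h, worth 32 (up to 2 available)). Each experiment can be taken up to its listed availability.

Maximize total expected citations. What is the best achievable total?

142

By expected citations per h: AFM scan 3.56, crystallography run 3.44, mass-spec batch 3.20, confocal imaging 3.12 lead.
Filling by ratio: crystallography run + 2×Raman mapping + 2×AFM scan for 133, with 2 h left unused.
Replace 2×Raman mapping and AFM scan with crystallography run: the trade gains 9 net, giving 142 at 41 h.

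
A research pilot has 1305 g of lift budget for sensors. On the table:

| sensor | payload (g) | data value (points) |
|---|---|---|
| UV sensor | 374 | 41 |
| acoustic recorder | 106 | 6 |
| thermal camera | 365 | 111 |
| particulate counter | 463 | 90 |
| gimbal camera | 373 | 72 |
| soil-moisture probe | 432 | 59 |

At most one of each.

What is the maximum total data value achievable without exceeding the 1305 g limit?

273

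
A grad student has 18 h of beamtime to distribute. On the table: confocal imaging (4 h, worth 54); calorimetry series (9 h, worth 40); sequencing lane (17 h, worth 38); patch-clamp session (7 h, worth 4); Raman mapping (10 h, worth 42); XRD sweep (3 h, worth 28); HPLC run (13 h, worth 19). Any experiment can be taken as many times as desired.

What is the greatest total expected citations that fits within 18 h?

Ranking by ratio (expected citations/h): confocal imaging 13.50, XRD sweep 9.33, calorimetry series 4.44.
Greedy by ratio would take 4×confocal imaging: 16 h used, total 216.
The 4 h tied up in confocal imaging is better spent on 2×XRD sweep — total rises to 218 (18 h).
Every other selection either busts 18 h or fails to beat 218.

218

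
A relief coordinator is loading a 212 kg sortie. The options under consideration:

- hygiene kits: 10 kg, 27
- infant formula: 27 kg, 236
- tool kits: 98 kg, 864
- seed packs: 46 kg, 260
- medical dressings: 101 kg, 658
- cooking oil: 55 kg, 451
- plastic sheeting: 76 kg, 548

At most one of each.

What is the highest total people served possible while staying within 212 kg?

By people served per kg: tool kits 8.82, infant formula 8.74, cooking oil 8.20 lead.
Greedy by ratio would take hygiene kits + infant formula + tool kits + cooking oil: 190 kg used, total 1578.
Replace cooking oil with plastic sheeting: the trade gains 97 net, giving 1675 at 211 kg.
That's the maximum — no swap from here does better than 1675.

1675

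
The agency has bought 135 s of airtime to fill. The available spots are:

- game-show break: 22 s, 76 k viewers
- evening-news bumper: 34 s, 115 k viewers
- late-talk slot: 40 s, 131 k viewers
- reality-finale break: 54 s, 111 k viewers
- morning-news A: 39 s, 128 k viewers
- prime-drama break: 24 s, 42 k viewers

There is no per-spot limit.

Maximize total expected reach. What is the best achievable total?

458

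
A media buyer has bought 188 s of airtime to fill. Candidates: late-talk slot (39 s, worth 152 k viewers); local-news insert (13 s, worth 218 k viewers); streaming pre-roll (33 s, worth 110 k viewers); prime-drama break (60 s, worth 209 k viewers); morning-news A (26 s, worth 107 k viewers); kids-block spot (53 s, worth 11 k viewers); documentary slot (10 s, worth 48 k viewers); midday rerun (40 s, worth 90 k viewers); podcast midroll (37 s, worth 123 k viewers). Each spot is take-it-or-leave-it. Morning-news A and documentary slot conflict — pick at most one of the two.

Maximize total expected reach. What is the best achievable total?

Taking late-talk slot + local-news insert + streaming pre-roll + prime-drama break + podcast midroll: 182 s used, 812 in expected reach.
The closest alternative, late-talk slot + local-news insert + prime-drama break + morning-news A + podcast midroll, reaches only 809.

812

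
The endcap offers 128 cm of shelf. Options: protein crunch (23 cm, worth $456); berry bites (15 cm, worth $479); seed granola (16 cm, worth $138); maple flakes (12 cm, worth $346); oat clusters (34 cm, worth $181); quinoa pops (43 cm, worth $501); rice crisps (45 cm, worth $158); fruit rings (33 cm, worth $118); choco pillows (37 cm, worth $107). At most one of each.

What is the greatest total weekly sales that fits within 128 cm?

By weekly sales per cm: berry bites 31.93, maple flakes 28.83, protein crunch 19.83, quinoa pops 11.65 lead.
Taking the top-ratio products first gives protein crunch + berry bites + seed granola + maple flakes + quinoa pops for 1920 (109 cm).
The 16 cm tied up in seed granola is better spent on oat clusters — total rises to 1963 (127 cm).
Next best is protein crunch + berry bites + seed granola + maple flakes + quinoa pops at 1920 (109 cm) — short by 43.

1963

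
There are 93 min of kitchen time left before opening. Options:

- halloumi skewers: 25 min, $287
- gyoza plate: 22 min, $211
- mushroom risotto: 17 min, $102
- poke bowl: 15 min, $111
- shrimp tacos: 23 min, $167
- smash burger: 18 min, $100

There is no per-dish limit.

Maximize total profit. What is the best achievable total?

Best packing: 3×halloumi skewers + poke bowl — 90 min, 972 total.
Nothing else within 93 min beats 972.

972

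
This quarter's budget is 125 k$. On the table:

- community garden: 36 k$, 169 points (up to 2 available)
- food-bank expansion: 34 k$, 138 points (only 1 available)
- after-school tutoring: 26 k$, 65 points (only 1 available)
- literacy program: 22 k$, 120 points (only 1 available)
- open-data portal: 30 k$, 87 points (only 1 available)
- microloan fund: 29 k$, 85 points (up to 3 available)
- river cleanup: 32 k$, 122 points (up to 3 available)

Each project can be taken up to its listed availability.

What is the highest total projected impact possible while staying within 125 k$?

549

Greedy by ratio would take 2×community garden + literacy program + microloan fund: 123 k$ used, total 543.
The 65 k$ tied up in community garden and microloan fund is better spent on food-bank expansion + river cleanup — total rises to 549 (124 k$).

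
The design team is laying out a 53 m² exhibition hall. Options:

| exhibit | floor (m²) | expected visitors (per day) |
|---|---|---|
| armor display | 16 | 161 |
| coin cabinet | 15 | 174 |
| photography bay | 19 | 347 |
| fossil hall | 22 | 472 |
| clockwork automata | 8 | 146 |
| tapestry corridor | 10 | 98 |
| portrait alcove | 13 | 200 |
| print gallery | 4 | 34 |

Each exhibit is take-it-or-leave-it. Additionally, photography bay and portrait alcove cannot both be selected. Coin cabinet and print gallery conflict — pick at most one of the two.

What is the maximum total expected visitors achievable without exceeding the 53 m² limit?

999

The ratio ordering already packs tightly: photography bay + fossil hall + clockwork automata + print gallery, 53 m², 999.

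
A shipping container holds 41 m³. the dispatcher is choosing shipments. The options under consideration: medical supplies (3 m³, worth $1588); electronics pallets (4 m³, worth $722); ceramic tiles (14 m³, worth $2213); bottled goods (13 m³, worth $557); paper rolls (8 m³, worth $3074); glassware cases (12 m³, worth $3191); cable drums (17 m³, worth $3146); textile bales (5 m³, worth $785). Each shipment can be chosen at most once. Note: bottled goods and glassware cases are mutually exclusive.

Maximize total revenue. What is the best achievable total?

10999

Medical supplies + paper rolls + glassware cases + cable drums uses 40 of the 41 m³ and totals 10999.
Runner-up medical supplies + electronics pallets + ceramic tiles + paper rolls + glassware cases tops out at 10788.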